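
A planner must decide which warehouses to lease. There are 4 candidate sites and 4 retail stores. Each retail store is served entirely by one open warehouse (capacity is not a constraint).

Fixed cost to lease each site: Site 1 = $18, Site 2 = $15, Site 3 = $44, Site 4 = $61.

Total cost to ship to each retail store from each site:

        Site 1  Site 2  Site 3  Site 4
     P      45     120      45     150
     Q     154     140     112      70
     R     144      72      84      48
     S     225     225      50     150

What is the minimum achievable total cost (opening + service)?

For any fixed open set, each retail store goes to its cheapest open site; total = fixed + service.
{Site 3, Site 4}: P→Site 3 45, Q→Site 4 70, R→Site 4 48, S→Site 3 50. Service 213; fixed 105; total 318.
{Site 2, Site 3, Site 4}: service 213 + fixed 120 = 333
{Site 3}: service 291 + fixed 44 = 335
{Site 1, Site 2, Site 3, Site 4}: P→Site 1 45, Q→Site 4 70, R→Site 4 48, S→Site 3 50. Service 213; fixed 138; total 351.
No other subset beats 318.

Minimum total cost: 318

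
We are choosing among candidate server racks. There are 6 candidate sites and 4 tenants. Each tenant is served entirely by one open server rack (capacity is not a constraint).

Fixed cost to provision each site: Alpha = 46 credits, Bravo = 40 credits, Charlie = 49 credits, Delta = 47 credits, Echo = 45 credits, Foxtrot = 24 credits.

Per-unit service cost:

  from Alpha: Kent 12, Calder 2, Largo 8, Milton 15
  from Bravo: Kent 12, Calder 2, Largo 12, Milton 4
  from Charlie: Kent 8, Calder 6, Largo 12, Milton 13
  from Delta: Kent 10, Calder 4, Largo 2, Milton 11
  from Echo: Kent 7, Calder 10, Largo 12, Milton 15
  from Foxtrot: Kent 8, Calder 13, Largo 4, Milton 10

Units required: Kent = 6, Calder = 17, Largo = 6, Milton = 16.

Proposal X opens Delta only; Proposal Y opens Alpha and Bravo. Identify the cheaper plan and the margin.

Proposal X: {Delta}: Kent→Delta 10·6=60, Calder→Delta 4·17=68, Largo→Delta 2·6=12, Milton→Delta 11·16=176. Service 316; fixed 47; total 363.
Proposal Y: {Alpha, Bravo}: Kent→Alpha 12·6=72, Calder→Alpha 2·17=34, Largo→Alpha 8·6=48, Milton→Bravo 4·16=64. Service 218; fixed 86; total 304.
Difference: |363 − 304| = 59.

Proposal Y is cheaper by 59.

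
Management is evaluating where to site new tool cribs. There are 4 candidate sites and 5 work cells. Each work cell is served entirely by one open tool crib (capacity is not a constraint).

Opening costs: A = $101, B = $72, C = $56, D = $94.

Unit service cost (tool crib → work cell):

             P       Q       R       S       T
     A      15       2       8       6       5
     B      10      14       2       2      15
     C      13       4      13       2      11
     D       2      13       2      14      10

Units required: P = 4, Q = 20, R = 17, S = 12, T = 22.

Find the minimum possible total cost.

For any fixed open set, each work cell goes to its cheapest open site; total = fixed + service.
{A, B}: P→B 10·4=40, Q→A 2·20=40, R→B 2·17=34, S→B 2·12=24, T→A 5·22=110. Service 248; fixed 173; total 421.
{A, D}: P→D 2·4=8, Q→A 2·20=40, R→D 2·17=34, S→A 6·12=72, T→A 5·22=110. Service 264; fixed 195; total 459.
{A, C, D}: service 216 + fixed 251 = 467
{A, B, C, D}: P→D 2·4=8, Q→A 2·20=40, R→B 2·17=34, S→B 2·12=24, T→A 5·22=110. Service 216; fixed 323; total 539.
No other subset beats 421.

Minimum total cost: 421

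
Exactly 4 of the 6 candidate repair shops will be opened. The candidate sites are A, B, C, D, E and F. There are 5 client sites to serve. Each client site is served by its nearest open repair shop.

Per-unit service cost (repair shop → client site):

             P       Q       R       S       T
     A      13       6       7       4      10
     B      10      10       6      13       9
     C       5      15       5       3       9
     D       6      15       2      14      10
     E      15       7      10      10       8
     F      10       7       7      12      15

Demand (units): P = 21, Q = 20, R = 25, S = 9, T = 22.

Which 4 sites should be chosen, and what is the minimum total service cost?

With exactly 4 open, each client site uses its cheapest among the chosen.
{A, C, D, E}: P→C 5·21=105, Q→A 6·20=120, R→D 2·25=50, S→C 3·9=27, T→E 8·22=176. Service cost 478.
{B, C, D, E}: service cost 498
{C, D, E, F}: service cost 498
Among all 15 size-4 choices, {A, C, D, E} is lowest.

Choose A, C, D and E; total service cost 478.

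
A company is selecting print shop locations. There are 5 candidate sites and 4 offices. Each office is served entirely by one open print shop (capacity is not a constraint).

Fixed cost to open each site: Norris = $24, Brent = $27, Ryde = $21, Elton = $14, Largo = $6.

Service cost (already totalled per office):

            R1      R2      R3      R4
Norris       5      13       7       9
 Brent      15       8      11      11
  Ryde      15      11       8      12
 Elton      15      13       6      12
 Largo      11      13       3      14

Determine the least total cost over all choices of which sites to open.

For any fixed open set, each office goes to its cheapest open site; total = fixed + service.
{Largo}: R1→Largo 11, R2→Largo 13, R3→Largo 3, R4→Largo 14. Service 41; fixed 6; total 47.
{Norris}: service 34 + fixed 24 = 58
{Elton, Largo}: service 39 + fixed 20 = 59
{Norris, Brent, Ryde, Elton, Largo}: R1→Norris 5, R2→Brent 8, R3→Largo 3, R4→Norris 9. Service 25; fixed 92; total 117.
No other subset beats 47.

Minimum total cost: 47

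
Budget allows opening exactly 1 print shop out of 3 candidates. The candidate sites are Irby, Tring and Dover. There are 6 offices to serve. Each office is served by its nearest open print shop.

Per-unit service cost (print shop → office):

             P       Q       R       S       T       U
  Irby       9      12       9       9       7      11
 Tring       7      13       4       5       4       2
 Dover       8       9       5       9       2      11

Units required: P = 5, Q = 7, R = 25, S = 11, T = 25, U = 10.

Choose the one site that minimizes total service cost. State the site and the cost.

With exactly 1 open, each office uses its cheapest among the chosen.
{Tring}: P→Tring 7·5=35, Q→Tring 13·7=91, R→Tring 4·25=100, S→Tring 5·11=55, T→Tring 4·25=100, U→Tring 2·10=20. Service cost 401.
{Dover}: service cost 487
{Irby}: service cost 738
Among all 3 size-1 choices, {Tring} is lowest.

Choose Tring only; total service cost 401.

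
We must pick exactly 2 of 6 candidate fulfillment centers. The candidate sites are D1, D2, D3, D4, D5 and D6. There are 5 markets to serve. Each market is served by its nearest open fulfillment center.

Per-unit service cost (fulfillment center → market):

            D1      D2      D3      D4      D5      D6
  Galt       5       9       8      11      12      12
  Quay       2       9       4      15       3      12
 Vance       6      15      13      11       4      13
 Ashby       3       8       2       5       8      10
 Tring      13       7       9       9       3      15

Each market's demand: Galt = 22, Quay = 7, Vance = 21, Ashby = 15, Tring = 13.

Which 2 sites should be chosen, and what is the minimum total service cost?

With exactly 2 open, each market uses its cheapest among the chosen.
{D1, D5}: Galt→D1 5·22=110, Quay→D1 2·7=14, Vance→D5 4·21=84, Ashby→D1 3·15=45, Tring→D5 3·13=39. Service cost 292.
{D3, D5}: service cost 350
{D1, D2}: service cost 386
Among all 15 size-2 choices, {D1, D5} is lowest.

Choose D1 and D5; total service cost 292.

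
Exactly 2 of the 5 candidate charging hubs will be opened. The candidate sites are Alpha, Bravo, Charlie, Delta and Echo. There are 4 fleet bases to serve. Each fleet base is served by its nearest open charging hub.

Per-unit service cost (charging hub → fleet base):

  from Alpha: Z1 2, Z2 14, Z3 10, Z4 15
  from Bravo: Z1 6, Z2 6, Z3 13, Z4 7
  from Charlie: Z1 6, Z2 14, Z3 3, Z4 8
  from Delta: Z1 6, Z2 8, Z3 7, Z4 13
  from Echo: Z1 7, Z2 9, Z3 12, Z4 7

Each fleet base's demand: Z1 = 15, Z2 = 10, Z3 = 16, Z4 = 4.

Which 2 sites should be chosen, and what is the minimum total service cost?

Choose Bravo and Charlie; total service cost 226.

With exactly 2 open, each fleet base uses its cheapest among the chosen.
{Bravo, Charlie}: Z1→Bravo 6·15=90, Z2→Bravo 6·10=60, Z3→Charlie 3·16=48, Z4→Bravo 7·4=28. Service cost 226.
{Alpha, Charlie}: service cost 250
{Charlie, Delta}: service cost 250
Among all 10 size-2 choices, {Bravo, Charlie} is lowest.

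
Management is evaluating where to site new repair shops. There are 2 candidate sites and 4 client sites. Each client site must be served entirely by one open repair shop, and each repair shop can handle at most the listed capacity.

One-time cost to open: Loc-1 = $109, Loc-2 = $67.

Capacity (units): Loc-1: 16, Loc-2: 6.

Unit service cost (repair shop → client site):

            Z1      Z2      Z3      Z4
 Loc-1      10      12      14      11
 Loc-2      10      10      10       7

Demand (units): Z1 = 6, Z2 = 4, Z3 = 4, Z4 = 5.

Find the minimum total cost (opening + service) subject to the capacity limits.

Open {Loc-1, Loc-2}: Z1→Loc-1 10·6=60, Z2→Loc-1 12·4=48, Z3→Loc-1 14·4=56, Z4→Loc-2 7·5=35.
Loads: Loc-1 carries 14/16, Loc-2 carries 5/6. Service 199; fixed 176; total 375.
Next best feasible plan costs 379.

Minimum total cost: 375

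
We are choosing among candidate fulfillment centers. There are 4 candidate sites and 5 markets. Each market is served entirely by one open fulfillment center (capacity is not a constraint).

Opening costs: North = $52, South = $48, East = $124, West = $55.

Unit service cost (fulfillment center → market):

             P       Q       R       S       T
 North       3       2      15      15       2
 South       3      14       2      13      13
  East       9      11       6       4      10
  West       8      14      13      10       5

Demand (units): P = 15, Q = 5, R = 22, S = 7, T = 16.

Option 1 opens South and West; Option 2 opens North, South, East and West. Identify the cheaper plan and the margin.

Option 1: {South, West}: P→South 3·15=45, Q→South 14·5=70, R→South 2·22=44, S→West 10·7=70, T→West 5·16=80. Service 309; fixed 103; total 412.
Option 2: {North, South, East, West}: P→North 3·15=45, Q→North 2·5=10, R→South 2·22=44, S→East 4·7=28, T→North 2·16=32. Service 159; fixed 279; total 438.
Difference: |412 − 438| = 26.

Option 1 is cheaper by 26.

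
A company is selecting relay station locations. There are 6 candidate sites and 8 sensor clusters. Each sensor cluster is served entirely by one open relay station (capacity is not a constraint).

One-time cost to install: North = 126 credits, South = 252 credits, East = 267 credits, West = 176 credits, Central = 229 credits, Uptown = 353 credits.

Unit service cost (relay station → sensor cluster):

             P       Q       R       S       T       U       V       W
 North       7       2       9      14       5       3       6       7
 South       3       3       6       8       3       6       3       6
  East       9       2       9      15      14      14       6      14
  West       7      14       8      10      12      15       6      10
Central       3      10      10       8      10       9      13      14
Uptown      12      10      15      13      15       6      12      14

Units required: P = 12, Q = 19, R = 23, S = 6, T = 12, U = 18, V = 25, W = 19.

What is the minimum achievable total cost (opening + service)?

Minimum total cost: 864

For any fixed open set, each sensor cluster goes to its cheapest open site; total = fixed + service.
{South}: P→South 3·12=36, Q→South 3·19=57, R→South 6·23=138, S→South 8·6=48, T→South 3·12=36, U→South 6·18=108, V→South 3·25=75, W→South 6·19=114. Service 612; fixed 252; total 864.
{North, South}: P→South 3·12=36, Q→North 2·19=38, R→South 6·23=138, S→South 8·6=48, T→South 3·12=36, U→North 3·18=54, V→South 3·25=75, W→South 6·19=114. Service 539; fixed 378; total 917.
{North}: P→North 7·12=84, Q→North 2·19=38, R→North 9·23=207, S→North 14·6=84, T→North 5·12=60, U→North 3·18=54, V→North 6·25=150, W→North 7·19=133. Service 810; fixed 126; total 936.
{North, South, East, West, Central, Uptown}: service 539 + fixed 1403 = 1942
No other subset beats 864.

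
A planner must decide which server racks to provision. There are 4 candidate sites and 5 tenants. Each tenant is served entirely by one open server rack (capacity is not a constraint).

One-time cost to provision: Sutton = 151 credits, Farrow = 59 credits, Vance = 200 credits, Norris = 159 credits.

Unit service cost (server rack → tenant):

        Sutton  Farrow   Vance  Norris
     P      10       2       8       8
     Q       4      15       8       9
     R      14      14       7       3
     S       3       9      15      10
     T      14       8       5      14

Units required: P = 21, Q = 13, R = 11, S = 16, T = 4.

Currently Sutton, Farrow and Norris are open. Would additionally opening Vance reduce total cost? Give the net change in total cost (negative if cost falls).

No — net change +188 (cost rises by 188).

Current service cost with {Sutton, Farrow, Norris}: 207.
Adding Vance: each tenant re-picks its cheapest; new service cost 195, saving 12.
Extra fixed cost: 200. Net change = 200 − 12 = 188.
(Totals: 576 → 764.)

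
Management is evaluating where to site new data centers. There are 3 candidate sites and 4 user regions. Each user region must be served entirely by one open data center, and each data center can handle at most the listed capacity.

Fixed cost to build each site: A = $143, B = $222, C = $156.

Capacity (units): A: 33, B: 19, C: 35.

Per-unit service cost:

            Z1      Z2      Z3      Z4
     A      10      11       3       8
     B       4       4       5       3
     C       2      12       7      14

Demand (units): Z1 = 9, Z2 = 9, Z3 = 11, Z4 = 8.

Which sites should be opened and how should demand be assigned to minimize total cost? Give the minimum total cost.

Minimum total cost: 513

Open {A, C}: Z1→C 2·9=18, Z2→A 11·9=99, Z3→A 3·11=33, Z4→A 8·8=64.
Loads: A carries 28/33, C carries 9/35. Service 214; fixed 299; total 513.
Next best feasible plan costs 522.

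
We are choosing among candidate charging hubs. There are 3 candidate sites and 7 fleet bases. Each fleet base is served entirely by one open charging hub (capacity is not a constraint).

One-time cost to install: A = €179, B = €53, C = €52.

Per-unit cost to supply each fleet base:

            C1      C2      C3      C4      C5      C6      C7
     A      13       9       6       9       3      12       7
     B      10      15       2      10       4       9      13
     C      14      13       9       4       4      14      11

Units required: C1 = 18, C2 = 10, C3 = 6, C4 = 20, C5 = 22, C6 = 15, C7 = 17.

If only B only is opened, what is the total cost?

Total cost: 1039

Each fleet base is assigned to its cheapest site among the open ones.
{B}: C1→B 10·18=180, C2→B 15·10=150, C3→B 2·6=12, C4→B 10·20=200, C5→B 4·22=88, C6→B 9·15=135, C7→B 13·17=221. Service 986; fixed 53; total 1039.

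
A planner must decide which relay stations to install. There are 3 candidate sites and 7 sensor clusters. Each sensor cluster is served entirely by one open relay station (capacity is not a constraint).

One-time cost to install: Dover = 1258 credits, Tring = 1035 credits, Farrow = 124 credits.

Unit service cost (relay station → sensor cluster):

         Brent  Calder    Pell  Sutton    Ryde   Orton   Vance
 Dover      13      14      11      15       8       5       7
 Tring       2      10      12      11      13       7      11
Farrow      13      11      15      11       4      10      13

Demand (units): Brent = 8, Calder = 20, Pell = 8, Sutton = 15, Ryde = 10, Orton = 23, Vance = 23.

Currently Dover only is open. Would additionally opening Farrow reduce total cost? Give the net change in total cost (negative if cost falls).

Yes — net change −36 (cost falls by 36).

Current service cost with {Dover}: 1053.
Adding Farrow: each sensor cluster re-picks its cheapest; new service cost 893, saving 160.
Extra fixed cost: 124. Net change = 124 − 160 = -36.
(Totals: 2311 → 2275.)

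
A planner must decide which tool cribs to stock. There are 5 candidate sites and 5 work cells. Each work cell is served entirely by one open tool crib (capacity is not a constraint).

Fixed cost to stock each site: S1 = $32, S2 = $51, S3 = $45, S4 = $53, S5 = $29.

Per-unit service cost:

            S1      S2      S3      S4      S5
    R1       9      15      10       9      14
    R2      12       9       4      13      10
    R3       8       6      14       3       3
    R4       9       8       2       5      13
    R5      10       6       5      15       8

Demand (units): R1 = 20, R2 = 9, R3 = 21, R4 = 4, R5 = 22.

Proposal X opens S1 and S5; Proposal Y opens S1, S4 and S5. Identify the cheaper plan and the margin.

Proposal X: {S1, S5}: R1→S1 9·20=180, R2→S5 10·9=90, R3→S5 3·21=63, R4→S1 9·4=36, R5→S5 8·22=176. Service 545; fixed 61; total 606.
Proposal Y: {S1, S4, S5}: R1→S1 9·20=180, R2→S5 10·9=90, R3→S4 3·21=63, R4→S4 5·4=20, R5→S5 8·22=176. Service 529; fixed 114; total 643.
Difference: |606 − 643| = 37.

Proposal X is cheaper by 37.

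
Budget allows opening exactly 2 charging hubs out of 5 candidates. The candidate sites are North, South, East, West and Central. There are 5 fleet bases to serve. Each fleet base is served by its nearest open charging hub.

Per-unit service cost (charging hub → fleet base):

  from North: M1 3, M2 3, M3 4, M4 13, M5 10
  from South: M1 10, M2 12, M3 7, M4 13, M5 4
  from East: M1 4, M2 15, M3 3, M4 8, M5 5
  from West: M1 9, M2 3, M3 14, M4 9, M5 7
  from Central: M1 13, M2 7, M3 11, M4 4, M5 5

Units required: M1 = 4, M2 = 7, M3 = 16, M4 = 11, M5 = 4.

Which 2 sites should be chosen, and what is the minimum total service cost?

With exactly 2 open, each fleet base uses its cheapest among the chosen.
{North, Central}: M1→North 3·4=12, M2→North 3·7=21, M3→North 4·16=64, M4→Central 4·11=44, M5→Central 5·4=20. Service cost 161.
{East, Central}: service cost 177
{North, East}: service cost 189
Among all 10 size-2 choices, {North, Central} is lowest.

Choose North and Central; total service cost 161.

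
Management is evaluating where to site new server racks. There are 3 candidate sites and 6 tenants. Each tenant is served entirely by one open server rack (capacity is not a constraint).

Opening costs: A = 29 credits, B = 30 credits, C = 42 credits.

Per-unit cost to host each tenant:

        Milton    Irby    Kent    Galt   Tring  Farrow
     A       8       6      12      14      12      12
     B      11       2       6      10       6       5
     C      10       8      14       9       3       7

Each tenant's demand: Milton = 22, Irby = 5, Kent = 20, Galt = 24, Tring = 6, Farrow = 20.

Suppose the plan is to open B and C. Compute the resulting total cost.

Total cost: 756

Each tenant is assigned to its cheapest site among the open ones.
{B, C}: Milton→C 10·22=220, Irby→B 2·5=10, Kent→B 6·20=120, Galt→C 9·24=216, Tring→C 3·6=18, Farrow→B 5·20=100. Service 684; fixed 72; total 756.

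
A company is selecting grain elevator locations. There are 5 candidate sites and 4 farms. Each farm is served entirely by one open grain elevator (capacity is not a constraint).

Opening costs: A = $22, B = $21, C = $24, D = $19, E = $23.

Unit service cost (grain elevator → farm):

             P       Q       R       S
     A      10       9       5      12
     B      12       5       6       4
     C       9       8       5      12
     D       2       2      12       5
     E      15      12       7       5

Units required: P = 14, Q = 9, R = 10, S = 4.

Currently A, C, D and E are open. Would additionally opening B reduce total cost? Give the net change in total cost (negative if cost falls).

Current service cost with {A, C, D, E}: 116.
Adding B: each farm re-picks its cheapest; new service cost 112, saving 4.
Extra fixed cost: 21. Net change = 21 − 4 = 17.
(Totals: 204 → 221.)

No — net change +17 (cost rises by 17).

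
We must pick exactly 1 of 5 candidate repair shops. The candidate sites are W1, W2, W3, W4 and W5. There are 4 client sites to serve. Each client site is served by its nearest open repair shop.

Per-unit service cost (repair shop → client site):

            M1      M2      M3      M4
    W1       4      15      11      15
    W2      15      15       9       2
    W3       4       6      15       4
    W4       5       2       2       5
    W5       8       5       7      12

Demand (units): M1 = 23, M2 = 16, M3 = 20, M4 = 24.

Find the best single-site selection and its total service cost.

With exactly 1 open, each client site uses its cheapest among the chosen.
{W4}: M1→W4 5·23=115, M2→W4 2·16=32, M3→W4 2·20=40, M4→W4 5·24=120. Service cost 307.
{W3}: service cost 584
{W5}: service cost 692
Among all 5 size-1 choices, {W4} is lowest.

Choose W4 only; total service cost 307.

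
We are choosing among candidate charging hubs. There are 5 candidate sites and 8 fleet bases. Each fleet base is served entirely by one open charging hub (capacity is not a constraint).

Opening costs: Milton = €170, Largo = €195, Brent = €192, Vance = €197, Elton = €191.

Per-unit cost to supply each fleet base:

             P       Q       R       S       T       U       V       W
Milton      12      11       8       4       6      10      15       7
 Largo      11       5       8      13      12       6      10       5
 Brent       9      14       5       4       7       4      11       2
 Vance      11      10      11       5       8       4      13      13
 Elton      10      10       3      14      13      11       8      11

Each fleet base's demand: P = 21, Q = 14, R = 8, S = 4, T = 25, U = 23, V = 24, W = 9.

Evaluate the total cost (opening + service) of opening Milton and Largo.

Each fleet base is assigned to its cheapest site among the open ones.
{Milton, Largo}: P→Largo 11·21=231, Q→Largo 5·14=70, R→Milton 8·8=64, S→Milton 4·4=16, T→Milton 6·25=150, U→Largo 6·23=138, V→Largo 10·24=240, W→Largo 5·9=45. Service 954; fixed 365; total 1319.

Total cost: 1319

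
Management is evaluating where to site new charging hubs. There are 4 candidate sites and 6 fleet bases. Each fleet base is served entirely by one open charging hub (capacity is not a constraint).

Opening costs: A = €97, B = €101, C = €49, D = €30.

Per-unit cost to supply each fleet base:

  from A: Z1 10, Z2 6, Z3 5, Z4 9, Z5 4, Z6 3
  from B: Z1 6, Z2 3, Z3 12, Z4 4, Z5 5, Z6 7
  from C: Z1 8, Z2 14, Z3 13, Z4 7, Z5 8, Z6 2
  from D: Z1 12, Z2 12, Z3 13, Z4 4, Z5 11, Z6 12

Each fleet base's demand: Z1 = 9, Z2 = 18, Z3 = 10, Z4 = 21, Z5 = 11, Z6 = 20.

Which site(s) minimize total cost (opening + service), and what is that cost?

Open A and B; minimum total cost 544.

For any fixed open set, each fleet base goes to its cheapest open site; total = fixed + service.
{A, B}: Z1→B 6·9=54, Z2→B 3·18=54, Z3→A 5·10=50, Z4→B 4·21=84, Z5→A 4·11=44, Z6→A 3·20=60. Service 346; fixed 198; total 544.
{B, C}: Z1→B 6·9=54, Z2→B 3·18=54, Z3→B 12·10=120, Z4→B 4·21=84, Z5→B 5·11=55, Z6→C 2·20=40. Service 407; fixed 150; total 557.
{A, D}: service 436 + fixed 127 = 563
{A, B, C, D}: Z1→B 6·9=54, Z2→B 3·18=54, Z3→A 5·10=50, Z4→B 4·21=84, Z5→A 4·11=44, Z6→C 2·20=40. Service 326; fixed 277; total 603.
(All 15 nonempty subsets were checked; A and B is lowest.)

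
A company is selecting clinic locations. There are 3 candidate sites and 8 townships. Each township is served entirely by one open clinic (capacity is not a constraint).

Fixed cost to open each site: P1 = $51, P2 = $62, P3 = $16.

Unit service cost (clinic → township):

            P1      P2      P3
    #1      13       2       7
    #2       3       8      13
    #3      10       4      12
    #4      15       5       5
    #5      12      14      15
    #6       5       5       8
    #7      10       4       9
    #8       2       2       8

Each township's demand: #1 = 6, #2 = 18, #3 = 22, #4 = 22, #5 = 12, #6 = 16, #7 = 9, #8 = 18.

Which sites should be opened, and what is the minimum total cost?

For any fixed open set, each township goes to its cheapest open site; total = fixed + service.
{P1, P2}: #1→P2 2·6=12, #2→P1 3·18=54, #3→P2 4·22=88, #4→P2 5·22=110, #5→P1 12·12=144, #6→P1 5·16=80, #7→P2 4·9=36, #8→P1 2·18=36. Service 560; fixed 113; total 673.
{P1, P2, P3}: service 560 + fixed 129 = 689
{P2}: #1→P2 2·6=12, #2→P2 8·18=144, #3→P2 4·22=88, #4→P2 5·22=110, #5→P2 14·12=168, #6→P2 5·16=80, #7→P2 4·9=36, #8→P2 2·18=36. Service 674; fixed 62; total 736.
{P3}: service 1183 + fixed 16 = 1199
No other subset beats 673.

Open P1 and P2; minimum total cost 673.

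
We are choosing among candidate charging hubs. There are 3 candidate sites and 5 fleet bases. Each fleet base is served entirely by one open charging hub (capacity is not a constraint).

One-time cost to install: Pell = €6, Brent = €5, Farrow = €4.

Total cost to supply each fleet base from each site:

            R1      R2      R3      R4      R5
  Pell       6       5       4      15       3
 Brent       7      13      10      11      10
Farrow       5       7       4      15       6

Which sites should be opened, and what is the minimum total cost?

For any fixed open set, each fleet base goes to its cheapest open site; total = fixed + service.
{Pell}: R1→Pell 6, R2→Pell 5, R3→Pell 4, R4→Pell 15, R5→Pell 3. Service 33; fixed 6; total 39.
{Pell, Brent}: R1→Pell 6, R2→Pell 5, R3→Pell 4, R4→Brent 11, R5→Pell 3. Service 29; fixed 11; total 40.
{Farrow}: service 37 + fixed 4 = 41
{Pell, Brent, Farrow}: service 28 + fixed 15 = 43
No other subset beats 39.

Open Pell only; minimum total cost 39.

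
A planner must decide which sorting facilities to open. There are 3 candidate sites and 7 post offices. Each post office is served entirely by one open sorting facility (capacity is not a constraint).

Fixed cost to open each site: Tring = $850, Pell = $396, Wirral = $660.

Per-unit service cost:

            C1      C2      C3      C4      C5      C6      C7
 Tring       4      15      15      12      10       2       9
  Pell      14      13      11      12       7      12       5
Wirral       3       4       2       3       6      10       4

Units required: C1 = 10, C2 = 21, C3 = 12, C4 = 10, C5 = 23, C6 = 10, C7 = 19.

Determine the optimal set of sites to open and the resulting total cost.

For any fixed open set, each post office goes to its cheapest open site; total = fixed + service.
{Wirral}: C1→Wirral 3·10=30, C2→Wirral 4·21=84, C3→Wirral 2·12=24, C4→Wirral 3·10=30, C5→Wirral 6·23=138, C6→Wirral 10·10=100, C7→Wirral 4·19=76. Service 482; fixed 660; total 1142.
{Pell}: service 1041 + fixed 396 = 1437
{Pell, Wirral}: service 482 + fixed 1056 = 1538
{Tring, Pell, Wirral}: service 402 + fixed 1906 = 2308
No other subset beats 1142.

Open Wirral only; minimum total cost 1142.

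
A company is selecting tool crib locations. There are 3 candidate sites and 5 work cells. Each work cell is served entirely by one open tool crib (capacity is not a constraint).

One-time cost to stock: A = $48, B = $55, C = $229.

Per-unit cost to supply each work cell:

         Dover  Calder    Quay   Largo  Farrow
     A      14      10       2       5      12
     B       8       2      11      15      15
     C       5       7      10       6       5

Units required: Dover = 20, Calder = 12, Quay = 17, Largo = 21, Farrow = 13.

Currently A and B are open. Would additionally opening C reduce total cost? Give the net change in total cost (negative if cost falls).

No — net change +78 (cost rises by 78).

Current service cost with {A, B}: 479.
Adding C: each work cell re-picks its cheapest; new service cost 328, saving 151.
Extra fixed cost: 229. Net change = 229 − 151 = 78.
(Totals: 582 → 660.)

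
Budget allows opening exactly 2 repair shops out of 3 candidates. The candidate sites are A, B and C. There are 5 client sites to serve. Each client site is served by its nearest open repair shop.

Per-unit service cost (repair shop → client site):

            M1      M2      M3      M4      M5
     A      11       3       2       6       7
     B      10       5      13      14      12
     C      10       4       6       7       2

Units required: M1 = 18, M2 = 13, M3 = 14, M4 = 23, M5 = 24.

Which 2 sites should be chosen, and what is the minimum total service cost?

Choose A and C; total service cost 433.

With exactly 2 open, each client site uses its cheapest among the chosen.
{A, C}: M1→C 10·18=180, M2→A 3·13=39, M3→A 2·14=28, M4→A 6·23=138, M5→C 2·24=48. Service cost 433.
{B, C}: service cost 525
{A, B}: service cost 553
Among all 3 size-2 choices, {A, C} is lowest.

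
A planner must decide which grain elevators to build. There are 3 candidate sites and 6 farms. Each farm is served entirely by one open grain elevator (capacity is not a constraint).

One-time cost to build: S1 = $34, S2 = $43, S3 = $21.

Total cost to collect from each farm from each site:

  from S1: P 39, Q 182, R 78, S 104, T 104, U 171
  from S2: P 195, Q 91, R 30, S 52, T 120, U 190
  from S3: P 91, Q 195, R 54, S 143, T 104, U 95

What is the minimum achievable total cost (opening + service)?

For any fixed open set, each farm goes to its cheapest open site; total = fixed + service.
{S1, S2, S3}: P→S1 39, Q→S2 91, R→S2 30, S→S2 52, T→S1 104, U→S3 95. Service 411; fixed 98; total 509.
{S2, S3}: service 463 + fixed 64 = 527
{S1, S2}: service 487 + fixed 77 = 564
{S3}: P→S3 91, Q→S3 195, R→S3 54, S→S3 143, T→S3 104, U→S3 95. Service 682; fixed 21; total 703.
(All 7 nonempty subsets were checked; S1, S2 and S3 is lowest.)

Minimum total cost: 509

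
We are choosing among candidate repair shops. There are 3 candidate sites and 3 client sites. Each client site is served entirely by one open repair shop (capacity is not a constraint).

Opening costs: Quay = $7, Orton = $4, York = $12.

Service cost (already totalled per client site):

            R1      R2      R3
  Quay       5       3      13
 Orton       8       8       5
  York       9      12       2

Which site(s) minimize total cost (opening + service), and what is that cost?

For any fixed open set, each client site goes to its cheapest open site; total = fixed + service.
{Quay, Orton}: R1→Quay 5, R2→Quay 3, R3→Orton 5. Service 13; fixed 11; total 24.
{Orton}: service 21 + fixed 4 = 25
{Quay}: service 21 + fixed 7 = 28
{Quay, Orton, York}: service 10 + fixed 23 = 33
No other subset beats 24.

Open Quay and Orton; minimum total cost 24.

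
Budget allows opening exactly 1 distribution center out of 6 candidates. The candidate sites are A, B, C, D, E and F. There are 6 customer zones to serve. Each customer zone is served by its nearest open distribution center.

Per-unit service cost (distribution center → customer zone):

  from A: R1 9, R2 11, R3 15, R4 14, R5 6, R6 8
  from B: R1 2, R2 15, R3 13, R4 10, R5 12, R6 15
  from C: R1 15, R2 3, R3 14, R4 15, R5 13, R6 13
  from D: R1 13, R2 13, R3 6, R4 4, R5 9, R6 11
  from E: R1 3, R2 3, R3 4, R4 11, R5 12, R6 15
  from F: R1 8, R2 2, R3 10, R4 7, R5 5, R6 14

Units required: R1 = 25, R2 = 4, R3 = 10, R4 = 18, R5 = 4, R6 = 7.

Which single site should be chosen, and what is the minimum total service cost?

With exactly 1 open, each customer zone uses its cheapest among the chosen.
{E}: R1→E 3·25=75, R2→E 3·4=12, R3→E 4·10=40, R4→E 11·18=198, R5→E 12·4=48, R6→E 15·7=105. Service cost 478.
{F}: service cost 552
{B}: service cost 573
Among all 6 size-1 choices, {E} is lowest.

Choose E only; total service cost 478.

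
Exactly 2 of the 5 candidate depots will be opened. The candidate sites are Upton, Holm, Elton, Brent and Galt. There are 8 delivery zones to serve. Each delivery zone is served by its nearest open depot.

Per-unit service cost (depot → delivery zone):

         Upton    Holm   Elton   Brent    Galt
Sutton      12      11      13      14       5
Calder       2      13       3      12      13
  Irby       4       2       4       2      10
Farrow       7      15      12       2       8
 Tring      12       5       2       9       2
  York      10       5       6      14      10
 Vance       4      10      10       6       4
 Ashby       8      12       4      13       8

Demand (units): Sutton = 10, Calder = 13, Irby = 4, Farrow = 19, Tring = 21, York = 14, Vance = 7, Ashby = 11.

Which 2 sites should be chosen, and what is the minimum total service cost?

With exactly 2 open, each delivery zone uses its cheapest among the chosen.
{Elton, Brent}: Sutton→Elton 13·10=130, Calder→Elton 3·13=39, Irby→Brent 2·4=8, Farrow→Brent 2·19=38, Tring→Elton 2·21=42, York→Elton 6·14=84, Vance→Brent 6·7=42, Ashby→Elton 4·11=44. Service cost 427.
{Elton, Galt}: service cost 455
{Upton, Elton}: service cost 493
Among all 10 size-2 choices, {Elton, Brent} is lowest.

Choose Elton and Brent; total service cost 427.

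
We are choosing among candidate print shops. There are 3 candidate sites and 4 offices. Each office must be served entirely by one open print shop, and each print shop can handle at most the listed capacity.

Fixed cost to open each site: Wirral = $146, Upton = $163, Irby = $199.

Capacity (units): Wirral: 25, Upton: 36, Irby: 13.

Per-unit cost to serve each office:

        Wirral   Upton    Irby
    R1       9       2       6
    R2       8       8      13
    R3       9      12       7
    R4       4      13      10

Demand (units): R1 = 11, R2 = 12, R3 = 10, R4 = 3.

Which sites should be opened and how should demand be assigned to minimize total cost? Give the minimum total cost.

Minimum total cost: 440

Open {Upton}: R1→Upton 2·11=22, R2→Upton 8·12=96, R3→Upton 12·10=120, R4→Upton 13·3=39.
Loads: Upton carries 36/36. Service 277; fixed 163; total 440.
Next best feasible plan costs 529.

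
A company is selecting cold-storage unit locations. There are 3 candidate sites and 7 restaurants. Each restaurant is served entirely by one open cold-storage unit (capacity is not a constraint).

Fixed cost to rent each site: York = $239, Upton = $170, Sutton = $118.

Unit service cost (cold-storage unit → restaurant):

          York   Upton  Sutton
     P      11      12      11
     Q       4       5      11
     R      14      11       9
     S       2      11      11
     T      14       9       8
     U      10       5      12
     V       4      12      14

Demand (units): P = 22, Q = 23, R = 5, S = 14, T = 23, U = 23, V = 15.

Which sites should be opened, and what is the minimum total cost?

Open York and Upton; minimum total cost 1208.

For any fixed open set, each restaurant goes to its cheapest open site; total = fixed + service.
{York, Upton}: P→York 11·22=242, Q→York 4·23=92, R→Upton 11·5=55, S→York 2·14=28, T→Upton 9·23=207, U→Upton 5·23=115, V→York 4·15=60. Service 799; fixed 409; total 1208.
{York, Sutton}: service 881 + fixed 357 = 1238
{Upton}: service 1090 + fixed 170 = 1260
{York, Upton, Sutton}: service 766 + fixed 527 = 1293
(All 7 nonempty subsets were checked; York and Upton is lowest.)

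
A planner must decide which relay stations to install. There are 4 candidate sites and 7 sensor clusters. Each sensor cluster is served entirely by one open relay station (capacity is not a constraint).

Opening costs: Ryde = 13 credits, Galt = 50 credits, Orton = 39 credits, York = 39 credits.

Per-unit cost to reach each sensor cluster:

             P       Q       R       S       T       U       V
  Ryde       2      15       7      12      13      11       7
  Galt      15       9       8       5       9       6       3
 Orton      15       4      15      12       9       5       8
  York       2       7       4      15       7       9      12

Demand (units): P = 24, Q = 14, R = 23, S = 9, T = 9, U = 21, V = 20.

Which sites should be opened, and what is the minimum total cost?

For any fixed open set, each sensor cluster goes to its cheapest open site; total = fixed + service.
{Galt, Orton, York}: P→York 2·24=48, Q→Orton 4·14=56, R→York 4·23=92, S→Galt 5·9=45, T→York 7·9=63, U→Orton 5·21=105, V→Galt 3·20=60. Service 469; fixed 128; total 597.
{Ryde, Galt, Orton, York}: service 469 + fixed 141 = 610
{Galt, York}: P→York 2·24=48, Q→York 7·14=98, R→York 4·23=92, S→Galt 5·9=45, T→York 7·9=63, U→Galt 6·21=126, V→Galt 3·20=60. Service 532; fixed 89; total 621.
{Ryde}: P→Ryde 2·24=48, Q→Ryde 15·14=210, R→Ryde 7·23=161, S→Ryde 12·9=108, T→Ryde 13·9=117, U→Ryde 11·21=231, V→Ryde 7·20=140. Service 1015; fixed 13; total 1028.
No other subset beats 597.

Open Galt, Orton and York; minimum total cost 597.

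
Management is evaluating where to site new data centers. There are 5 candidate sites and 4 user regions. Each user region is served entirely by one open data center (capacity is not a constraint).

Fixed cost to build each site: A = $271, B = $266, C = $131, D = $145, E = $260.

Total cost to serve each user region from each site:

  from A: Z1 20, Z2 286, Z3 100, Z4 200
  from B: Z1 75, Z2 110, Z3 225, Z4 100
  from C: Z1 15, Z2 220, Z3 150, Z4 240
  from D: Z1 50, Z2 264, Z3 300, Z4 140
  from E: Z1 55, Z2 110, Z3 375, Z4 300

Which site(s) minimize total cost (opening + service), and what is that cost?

Open C only; minimum total cost 756.

For any fixed open set, each user region goes to its cheapest open site; total = fixed + service.
{C}: Z1→C 15, Z2→C 220, Z3→C 150, Z4→C 240. Service 625; fixed 131; total 756.
{B, C}: service 375 + fixed 397 = 772
{B}: Z1→B 75, Z2→B 110, Z3→B 225, Z4→B 100. Service 510; fixed 266; total 776.
{A, B, C, D, E}: Z1→C 15, Z2→B 110, Z3→A 100, Z4→B 100. Service 325; fixed 1073; total 1398.
No other subset beats 756.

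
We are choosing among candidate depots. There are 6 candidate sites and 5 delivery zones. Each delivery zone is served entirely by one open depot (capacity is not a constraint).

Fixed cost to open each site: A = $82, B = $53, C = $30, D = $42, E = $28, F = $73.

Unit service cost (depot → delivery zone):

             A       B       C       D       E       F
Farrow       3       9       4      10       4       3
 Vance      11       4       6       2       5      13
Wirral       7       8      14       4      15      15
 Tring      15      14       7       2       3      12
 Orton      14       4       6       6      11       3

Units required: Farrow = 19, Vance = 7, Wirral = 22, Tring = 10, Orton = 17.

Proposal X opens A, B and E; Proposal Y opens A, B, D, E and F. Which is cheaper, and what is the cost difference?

Proposal X: {A, B, E}: Farrow→A 3·19=57, Vance→B 4·7=28, Wirral→A 7·22=154, Tring→E 3·10=30, Orton→B 4·17=68. Service 337; fixed 163; total 500.
Proposal Y: {A, B, D, E, F}: Farrow→A 3·19=57, Vance→D 2·7=14, Wirral→D 4·22=88, Tring→D 2·10=20, Orton→F 3·17=51. Service 230; fixed 278; total 508.
Difference: |500 − 508| = 8.

Proposal X is cheaper by 8.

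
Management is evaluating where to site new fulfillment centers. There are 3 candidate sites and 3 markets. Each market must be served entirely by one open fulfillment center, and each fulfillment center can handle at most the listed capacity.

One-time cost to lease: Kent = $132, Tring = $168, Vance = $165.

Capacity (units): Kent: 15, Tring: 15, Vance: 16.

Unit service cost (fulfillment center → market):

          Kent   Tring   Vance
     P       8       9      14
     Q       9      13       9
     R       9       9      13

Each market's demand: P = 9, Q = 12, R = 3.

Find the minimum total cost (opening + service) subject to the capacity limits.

Minimum total cost: 504

Open {Kent, Vance}: P→Kent 8·9=72, Q→Vance 9·12=108, R→Kent 9·3=27.
Loads: Kent carries 12/15, Vance carries 12/16. Service 207; fixed 297; total 504.
Next best feasible plan costs 516.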